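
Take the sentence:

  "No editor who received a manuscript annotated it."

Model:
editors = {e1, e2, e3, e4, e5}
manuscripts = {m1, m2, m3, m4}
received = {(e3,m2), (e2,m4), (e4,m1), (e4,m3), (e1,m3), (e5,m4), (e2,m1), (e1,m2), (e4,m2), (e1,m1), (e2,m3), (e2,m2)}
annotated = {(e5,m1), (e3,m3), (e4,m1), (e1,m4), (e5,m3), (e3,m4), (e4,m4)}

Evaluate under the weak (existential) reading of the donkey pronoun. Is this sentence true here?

"it" takes "a manuscript" as antecedent — a donkey pronoun bound across the clause boundary.
Truth condition: for no (e,m) with received(e,m) does annotated(e,m) hold.
Restrictor pairs — does the scope hold? (e1,m1):fails  (e1,m2):fails  (e1,m3):fails  (e2,m1):fails  (e2,m2):fails  (e2,m3):fails  (e2,m4):fails  (e3,m2):fails  (e4,m1):holds  (e4,m2):fails  (e4,m3):fails  (e5,m4):fails
Scope holds for 1 pair(s), so the sentence is false.

False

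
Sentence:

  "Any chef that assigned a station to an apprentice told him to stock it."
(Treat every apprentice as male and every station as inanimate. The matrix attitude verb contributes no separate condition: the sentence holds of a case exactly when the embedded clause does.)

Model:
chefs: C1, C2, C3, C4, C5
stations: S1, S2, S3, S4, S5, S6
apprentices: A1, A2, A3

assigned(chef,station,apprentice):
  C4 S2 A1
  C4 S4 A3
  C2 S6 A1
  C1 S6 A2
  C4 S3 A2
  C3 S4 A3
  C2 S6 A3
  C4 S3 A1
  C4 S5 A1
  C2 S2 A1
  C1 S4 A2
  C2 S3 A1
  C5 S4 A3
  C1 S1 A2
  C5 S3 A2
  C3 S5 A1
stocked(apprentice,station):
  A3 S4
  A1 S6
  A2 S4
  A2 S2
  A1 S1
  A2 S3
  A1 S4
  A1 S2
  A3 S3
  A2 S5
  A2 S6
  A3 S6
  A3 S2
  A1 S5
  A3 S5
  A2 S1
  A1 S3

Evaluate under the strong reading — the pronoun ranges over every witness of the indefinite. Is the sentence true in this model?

"him" takes "an apprentice" as antecedent and "it" takes "a station"; both are donkey pronouns co-varying with the restrictor.
Strong reading: for every (c,s,a) with assigned(c,s,a), stocked(a,s).
Restrictor triples: (C1,S1,A2)→stocked(A2,S1) ✓  (C1,S4,A2)→stocked(A2,S4) ✓  (C1,S6,A2)→stocked(A2,S6) ✓  (C2,S2,A1)→stocked(A1,S2) ✓  (C2,S3,A1)→stocked(A1,S3) ✓  (C2,S6,A1)→stocked(A1,S6) ✓  (C2,S6,A3)→stocked(A3,S6) ✓  (C3,S4,A3)→stocked(A3,S4) ✓  (C3,S5,A1)→stocked(A1,S5) ✓  (C4,S2,A1)→stocked(A1,S2) ✓  (C4,S3,A1)→stocked(A1,S3) ✓  (C4,S3,A2)→stocked(A2,S3) ✓  (C4,S4,A3)→stocked(A3,S4) ✓  (C4,S5,A1)→stocked(A1,S5) ✓  (C5,S3,A2)→stocked(A2,S3) ✓  (C5,S4,A3)→stocked(A3,S4) ✓
Every restrictor triple satisfies the scope.

True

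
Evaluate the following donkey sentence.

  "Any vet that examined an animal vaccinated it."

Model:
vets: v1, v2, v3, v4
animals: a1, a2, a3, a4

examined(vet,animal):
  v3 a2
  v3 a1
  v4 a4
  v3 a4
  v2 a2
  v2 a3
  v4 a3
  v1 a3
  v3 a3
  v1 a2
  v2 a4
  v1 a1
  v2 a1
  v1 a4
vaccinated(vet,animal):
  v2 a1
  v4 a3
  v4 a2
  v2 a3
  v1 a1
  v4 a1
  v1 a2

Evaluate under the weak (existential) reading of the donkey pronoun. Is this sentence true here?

False

"it" takes "an animal" as antecedent — a donkey pronoun bound across the clause boundary.
Weak reading: every vet v with some examined-animal has at least one examined-animal a such that vaccinated(v,a).
Per vet: v1:✓  v2:✓  v3:✗  v4:✓
v3 has no witness among its examined-animals.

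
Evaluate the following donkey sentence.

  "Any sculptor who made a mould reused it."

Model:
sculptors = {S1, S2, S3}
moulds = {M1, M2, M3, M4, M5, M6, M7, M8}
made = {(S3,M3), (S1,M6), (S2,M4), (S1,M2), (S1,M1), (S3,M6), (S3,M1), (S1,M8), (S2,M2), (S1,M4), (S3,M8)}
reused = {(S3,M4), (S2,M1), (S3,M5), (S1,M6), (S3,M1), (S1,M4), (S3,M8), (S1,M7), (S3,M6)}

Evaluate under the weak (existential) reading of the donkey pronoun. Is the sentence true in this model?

False

"it" takes "a mould" as antecedent — a donkey pronoun bound across the clause boundary.
Weak reading: every sculptor s with some made-mould has at least one made-mould m such that reused(s,m).
Per sculptor: S1:✓  S2:✗  S3:✓
S2 has no witness among its made-moulds.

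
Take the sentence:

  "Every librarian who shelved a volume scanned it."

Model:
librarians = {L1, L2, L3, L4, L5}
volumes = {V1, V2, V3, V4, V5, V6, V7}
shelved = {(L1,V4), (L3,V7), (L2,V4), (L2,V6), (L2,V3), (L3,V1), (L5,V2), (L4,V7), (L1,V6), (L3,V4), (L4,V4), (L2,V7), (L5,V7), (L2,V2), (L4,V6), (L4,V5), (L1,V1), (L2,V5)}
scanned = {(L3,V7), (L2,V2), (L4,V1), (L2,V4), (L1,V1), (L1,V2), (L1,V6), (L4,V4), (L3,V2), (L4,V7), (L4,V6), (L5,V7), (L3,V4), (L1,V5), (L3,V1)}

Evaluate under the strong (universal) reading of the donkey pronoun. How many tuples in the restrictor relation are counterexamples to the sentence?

7

"it" takes "a volume" as antecedent — a donkey pronoun bound across the clause boundary.
Strong reading: for every (l,v) with shelved(l,v), scanned(l,v).
Restrictor pairs: (L1,V1) ✓  (L1,V4) ✗  (L1,V6) ✓  (L2,V2) ✓  (L2,V3) ✗  (L2,V4) ✓  (L2,V5) ✗  (L2,V6) ✗  (L2,V7) ✗  (L3,V1) ✓  (L3,V4) ✓  (L3,V7) ✓  (L4,V4) ✓  (L4,V5) ✗  (L4,V6) ✓  (L4,V7) ✓  (L5,V2) ✗  (L5,V7) ✓
Counterexamples (restrictor pairs failing the scope): 7.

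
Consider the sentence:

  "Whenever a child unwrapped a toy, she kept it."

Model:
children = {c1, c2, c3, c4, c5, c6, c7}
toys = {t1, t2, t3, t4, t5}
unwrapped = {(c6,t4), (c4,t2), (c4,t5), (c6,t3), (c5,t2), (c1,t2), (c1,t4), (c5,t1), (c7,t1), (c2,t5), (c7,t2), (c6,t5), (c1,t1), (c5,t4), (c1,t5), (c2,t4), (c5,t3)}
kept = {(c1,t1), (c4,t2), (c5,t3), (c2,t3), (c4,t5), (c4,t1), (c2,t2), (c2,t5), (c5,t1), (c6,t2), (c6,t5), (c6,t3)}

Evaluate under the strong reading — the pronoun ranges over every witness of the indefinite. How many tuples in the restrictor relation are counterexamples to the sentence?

9

"it" takes "a toy" as antecedent — a donkey pronoun bound across the clause boundary.
Strong reading: for every (c,t) with unwrapped(c,t), kept(c,t).
Restrictor pairs: (c1,t1) ✓  (c1,t2) ✗  (c1,t4) ✗  (c1,t5) ✗  (c2,t4) ✗  (c2,t5) ✓  (c4,t2) ✓  (c4,t5) ✓  (c5,t1) ✓  (c5,t2) ✗  (c5,t3) ✓  (c5,t4) ✗  (c6,t3) ✓  (c6,t4) ✗  (c6,t5) ✓  (c7,t1) ✗  (c7,t2) ✗
Counterexamples (restrictor pairs failing the scope): 9.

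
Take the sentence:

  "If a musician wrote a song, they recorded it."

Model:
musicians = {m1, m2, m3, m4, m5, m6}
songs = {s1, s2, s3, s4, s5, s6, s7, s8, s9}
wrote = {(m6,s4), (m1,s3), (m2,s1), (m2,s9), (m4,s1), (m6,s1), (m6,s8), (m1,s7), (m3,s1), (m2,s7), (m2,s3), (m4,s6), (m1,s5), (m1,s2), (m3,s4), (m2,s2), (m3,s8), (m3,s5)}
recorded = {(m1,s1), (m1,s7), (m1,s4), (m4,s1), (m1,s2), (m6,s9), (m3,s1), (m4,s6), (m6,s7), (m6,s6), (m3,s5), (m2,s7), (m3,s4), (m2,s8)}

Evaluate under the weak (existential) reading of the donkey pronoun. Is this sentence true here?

"it" takes "a song" as antecedent — a donkey pronoun bound across the clause boundary.
Weak reading: every musician m with some wrote-song has at least one wrote-song s such that recorded(m,s).
Per musician: m1:✓  m2:✓  m3:✓  m4:✓  m6:✗
m6 has no witness among its wrote-songs.

False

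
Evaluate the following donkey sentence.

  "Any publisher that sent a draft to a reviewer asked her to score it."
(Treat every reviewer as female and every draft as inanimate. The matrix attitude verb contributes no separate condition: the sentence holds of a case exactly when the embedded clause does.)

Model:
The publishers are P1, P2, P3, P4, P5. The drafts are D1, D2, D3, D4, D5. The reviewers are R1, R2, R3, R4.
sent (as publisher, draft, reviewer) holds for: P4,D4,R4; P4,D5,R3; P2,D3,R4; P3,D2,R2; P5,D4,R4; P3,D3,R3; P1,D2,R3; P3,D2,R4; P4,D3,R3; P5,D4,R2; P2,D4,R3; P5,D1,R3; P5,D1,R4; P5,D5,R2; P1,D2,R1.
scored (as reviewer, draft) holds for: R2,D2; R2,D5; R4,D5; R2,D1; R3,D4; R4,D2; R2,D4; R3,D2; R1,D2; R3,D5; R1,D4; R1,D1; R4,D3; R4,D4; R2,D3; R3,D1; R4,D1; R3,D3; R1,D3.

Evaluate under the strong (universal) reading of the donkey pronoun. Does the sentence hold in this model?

True

"her" takes "a reviewer" as antecedent and "it" takes "a draft"; both are donkey pronouns co-varying with the restrictor.
Strong reading: for every (p,d,r) with sent(p,d,r), scored(r,d).
Restrictor triples: (P1,D2,R1)→scored(R1,D2) ✓  (P1,D2,R3)→scored(R3,D2) ✓  (P2,D3,R4)→scored(R4,D3) ✓  (P2,D4,R3)→scored(R3,D4) ✓  (P3,D2,R2)→scored(R2,D2) ✓  (P3,D2,R4)→scored(R4,D2) ✓  (P3,D3,R3)→scored(R3,D3) ✓  (P4,D3,R3)→scored(R3,D3) ✓  (P4,D4,R4)→scored(R4,D4) ✓  (P4,D5,R3)→scored(R3,D5) ✓  (P5,D1,R3)→scored(R3,D1) ✓  (P5,D1,R4)→scored(R4,D1) ✓  (P5,D4,R2)→scored(R2,D4) ✓  (P5,D4,R4)→scored(R4,D4) ✓  (P5,D5,R2)→scored(R2,D5) ✓
Every restrictor triple satisfies the scope.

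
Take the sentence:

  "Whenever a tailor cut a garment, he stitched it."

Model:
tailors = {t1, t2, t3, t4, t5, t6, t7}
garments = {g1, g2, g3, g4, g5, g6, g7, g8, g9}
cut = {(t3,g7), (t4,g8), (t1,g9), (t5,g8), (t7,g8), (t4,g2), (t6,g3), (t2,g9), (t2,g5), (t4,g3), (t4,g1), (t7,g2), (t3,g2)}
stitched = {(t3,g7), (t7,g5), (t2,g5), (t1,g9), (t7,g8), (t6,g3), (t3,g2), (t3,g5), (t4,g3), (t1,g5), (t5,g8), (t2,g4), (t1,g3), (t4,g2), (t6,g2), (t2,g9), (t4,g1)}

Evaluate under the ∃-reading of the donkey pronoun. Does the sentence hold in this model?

"it" takes "a garment" as antecedent — a donkey pronoun bound across the clause boundary.
Weak reading: every tailor t with some cut-garment has at least one cut-garment g such that stitched(t,g).
Per tailor: t1:✓  t2:✓  t3:✓  t4:✓  t5:✓  t6:✓  t7:✓
Every tailor in the restrictor has a witness.

True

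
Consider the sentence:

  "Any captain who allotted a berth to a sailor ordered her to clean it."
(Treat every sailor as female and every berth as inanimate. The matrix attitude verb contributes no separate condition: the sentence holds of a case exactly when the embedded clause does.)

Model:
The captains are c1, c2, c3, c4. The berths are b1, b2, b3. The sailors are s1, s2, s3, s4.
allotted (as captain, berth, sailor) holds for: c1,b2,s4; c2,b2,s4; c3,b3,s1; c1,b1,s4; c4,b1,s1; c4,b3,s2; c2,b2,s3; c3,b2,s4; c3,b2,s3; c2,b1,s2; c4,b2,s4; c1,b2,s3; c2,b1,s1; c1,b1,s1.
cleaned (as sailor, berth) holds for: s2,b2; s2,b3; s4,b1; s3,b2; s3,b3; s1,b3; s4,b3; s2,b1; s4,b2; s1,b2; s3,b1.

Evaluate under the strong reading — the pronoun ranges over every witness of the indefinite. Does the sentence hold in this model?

False

"her" takes "a sailor" as antecedent and "it" takes "a berth"; both are donkey pronouns co-varying with the restrictor.
Strong reading: for every (c,b,s) with allotted(c,b,s), cleaned(s,b).
Restrictor triples: (c1,b1,s1)→cleaned(s1,b1) ✗  (c1,b1,s4)→cleaned(s4,b1) ✓  (c1,b2,s3)→cleaned(s3,b2) ✓  (c1,b2,s4)→cleaned(s4,b2) ✓  (c2,b1,s1)→cleaned(s1,b1) ✗  (c2,b1,s2)→cleaned(s2,b1) ✓  (c2,b2,s3)→cleaned(s3,b2) ✓  (c2,b2,s4)→cleaned(s4,b2) ✓  (c3,b2,s3)→cleaned(s3,b2) ✓  (c3,b2,s4)→cleaned(s4,b2) ✓  (c3,b3,s1)→cleaned(s1,b3) ✓  (c4,b1,s1)→cleaned(s1,b1) ✗  (c4,b2,s4)→cleaned(s4,b2) ✓  (c4,b3,s2)→cleaned(s2,b3) ✓
Counterexample: (c1,b1,s1) — cleaned(s1,b1) does not hold.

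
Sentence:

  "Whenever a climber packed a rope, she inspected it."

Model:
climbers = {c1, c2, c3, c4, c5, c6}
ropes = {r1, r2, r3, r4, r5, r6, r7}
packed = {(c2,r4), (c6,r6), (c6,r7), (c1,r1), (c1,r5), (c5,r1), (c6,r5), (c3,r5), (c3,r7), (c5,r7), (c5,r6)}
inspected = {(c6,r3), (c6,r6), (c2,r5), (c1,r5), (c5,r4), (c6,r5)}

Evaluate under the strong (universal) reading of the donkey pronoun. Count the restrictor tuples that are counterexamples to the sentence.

"it" takes "a rope" as antecedent — a donkey pronoun bound across the clause boundary.
Strong reading: for every (c,r) with packed(c,r), inspected(c,r).
Restrictor pairs: (c1,r1) ✗  (c1,r5) ✓  (c2,r4) ✗  (c3,r5) ✗  (c3,r7) ✗  (c5,r1) ✗  (c5,r6) ✗  (c5,r7) ✗  (c6,r5) ✓  (c6,r6) ✓  (c6,r7) ✗
Counterexamples (restrictor pairs failing the scope): 8.

8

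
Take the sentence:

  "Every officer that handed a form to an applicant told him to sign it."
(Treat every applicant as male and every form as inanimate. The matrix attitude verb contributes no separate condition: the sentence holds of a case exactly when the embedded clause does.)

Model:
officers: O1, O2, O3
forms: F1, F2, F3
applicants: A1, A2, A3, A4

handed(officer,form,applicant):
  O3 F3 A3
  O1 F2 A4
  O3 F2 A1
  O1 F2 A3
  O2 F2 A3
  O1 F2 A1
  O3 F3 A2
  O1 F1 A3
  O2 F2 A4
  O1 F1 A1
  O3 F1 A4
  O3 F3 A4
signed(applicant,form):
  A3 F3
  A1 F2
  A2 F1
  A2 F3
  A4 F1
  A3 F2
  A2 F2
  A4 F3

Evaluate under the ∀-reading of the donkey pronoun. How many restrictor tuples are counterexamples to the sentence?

4

"him" takes "an applicant" as antecedent and "it" takes "a form"; both are donkey pronouns co-varying with the restrictor.
Strong reading: for every (o,f,a) with handed(o,f,a), signed(a,f).
Restrictor triples: (O1,F1,A1)→signed(A1,F1) ✗  (O1,F1,A3)→signed(A3,F1) ✗  (O1,F2,A1)→signed(A1,F2) ✓  (O1,F2,A3)→signed(A3,F2) ✓  (O1,F2,A4)→signed(A4,F2) ✗  (O2,F2,A3)→signed(A3,F2) ✓  (O2,F2,A4)→signed(A4,F2) ✗  (O3,F1,A4)→signed(A4,F1) ✓  (O3,F2,A1)→signed(A1,F2) ✓  (O3,F3,A2)→signed(A2,F3) ✓  (O3,F3,A3)→signed(A3,F3) ✓  (O3,F3,A4)→signed(A4,F3) ✓
Counterexamples (restrictor triples failing the scope): 4.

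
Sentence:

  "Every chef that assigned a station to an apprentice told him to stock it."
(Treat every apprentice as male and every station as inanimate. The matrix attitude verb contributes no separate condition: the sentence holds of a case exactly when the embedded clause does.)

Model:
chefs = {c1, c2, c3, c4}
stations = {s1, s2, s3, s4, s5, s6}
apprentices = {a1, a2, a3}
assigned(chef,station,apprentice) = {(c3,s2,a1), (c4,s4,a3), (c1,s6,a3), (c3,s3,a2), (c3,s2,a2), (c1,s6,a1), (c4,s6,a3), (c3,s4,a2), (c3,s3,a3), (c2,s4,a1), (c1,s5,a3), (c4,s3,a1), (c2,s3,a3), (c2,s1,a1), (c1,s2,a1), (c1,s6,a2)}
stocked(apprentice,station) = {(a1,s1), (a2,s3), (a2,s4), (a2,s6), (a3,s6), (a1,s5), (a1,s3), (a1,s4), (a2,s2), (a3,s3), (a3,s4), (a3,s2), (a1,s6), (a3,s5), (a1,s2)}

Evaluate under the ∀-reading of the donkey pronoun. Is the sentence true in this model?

True

"him" takes "an apprentice" as antecedent and "it" takes "a station"; both are donkey pronouns co-varying with the restrictor.
Strong reading: for every (c,s,a) with assigned(c,s,a), stocked(a,s).
Restrictor triples: (c1,s2,a1)→stocked(a1,s2) ✓  (c1,s5,a3)→stocked(a3,s5) ✓  (c1,s6,a1)→stocked(a1,s6) ✓  (c1,s6,a2)→stocked(a2,s6) ✓  (c1,s6,a3)→stocked(a3,s6) ✓  (c2,s1,a1)→stocked(a1,s1) ✓  (c2,s3,a3)→stocked(a3,s3) ✓  (c2,s4,a1)→stocked(a1,s4) ✓  (c3,s2,a1)→stocked(a1,s2) ✓  (c3,s2,a2)→stocked(a2,s2) ✓  (c3,s3,a2)→stocked(a2,s3) ✓  (c3,s3,a3)→stocked(a3,s3) ✓  (c3,s4,a2)→stocked(a2,s4) ✓  (c4,s3,a1)→stocked(a1,s3) ✓  (c4,s4,a3)→stocked(a3,s4) ✓  (c4,s6,a3)→stocked(a3,s6) ✓
Every restrictor triple satisfies the scope.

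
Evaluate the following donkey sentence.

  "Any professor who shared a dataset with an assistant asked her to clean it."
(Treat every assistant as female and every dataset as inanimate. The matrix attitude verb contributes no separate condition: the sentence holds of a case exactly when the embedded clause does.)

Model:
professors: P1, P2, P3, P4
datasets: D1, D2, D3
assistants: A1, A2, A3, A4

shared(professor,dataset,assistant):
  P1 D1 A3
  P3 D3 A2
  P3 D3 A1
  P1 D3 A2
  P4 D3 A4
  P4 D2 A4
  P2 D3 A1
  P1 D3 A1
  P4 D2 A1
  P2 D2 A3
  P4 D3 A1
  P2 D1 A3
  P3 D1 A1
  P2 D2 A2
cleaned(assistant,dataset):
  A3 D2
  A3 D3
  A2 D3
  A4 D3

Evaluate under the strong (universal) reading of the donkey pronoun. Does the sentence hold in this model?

"her" takes "an assistant" as antecedent and "it" takes "a dataset"; both are donkey pronouns co-varying with the restrictor.
Strong reading: for every (p,d,a) with shared(p,d,a), cleaned(a,d).
Restrictor triples: (P1,D1,A3)→cleaned(A3,D1) ✗  (P1,D3,A1)→cleaned(A1,D3) ✗  (P1,D3,A2)→cleaned(A2,D3) ✓  (P2,D1,A3)→cleaned(A3,D1) ✗  (P2,D2,A2)→cleaned(A2,D2) ✗  (P2,D2,A3)→cleaned(A3,D2) ✓  (P2,D3,A1)→cleaned(A1,D3) ✗  (P3,D1,A1)→cleaned(A1,D1) ✗  (P3,D3,A1)→cleaned(A1,D3) ✗  (P3,D3,A2)→cleaned(A2,D3) ✓  (P4,D2,A1)→cleaned(A1,D2) ✗  (P4,D2,A4)→cleaned(A4,D2) ✗  (P4,D3,A1)→cleaned(A1,D3) ✗  (P4,D3,A4)→cleaned(A4,D3) ✓
Counterexample: (P1,D1,A3) — cleaned(A3,D1) does not hold.

False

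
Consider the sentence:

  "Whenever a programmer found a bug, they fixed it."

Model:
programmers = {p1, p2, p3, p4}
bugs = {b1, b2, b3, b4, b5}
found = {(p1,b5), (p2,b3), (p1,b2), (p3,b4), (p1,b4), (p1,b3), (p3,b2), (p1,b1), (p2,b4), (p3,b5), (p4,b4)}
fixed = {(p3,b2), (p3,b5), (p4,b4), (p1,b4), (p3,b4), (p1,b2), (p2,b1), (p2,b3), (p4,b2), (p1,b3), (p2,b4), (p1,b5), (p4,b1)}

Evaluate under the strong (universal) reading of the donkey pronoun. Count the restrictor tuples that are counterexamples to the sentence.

"it" takes "a bug" as antecedent — a donkey pronoun bound across the clause boundary.
Strong reading: for every (p,b) with found(p,b), fixed(p,b).
Restrictor pairs: (p1,b1) ✗  (p1,b2) ✓  (p1,b3) ✓  (p1,b4) ✓  (p1,b5) ✓  (p2,b3) ✓  (p2,b4) ✓  (p3,b2) ✓  (p3,b4) ✓  (p3,b5) ✓  (p4,b4) ✓
Counterexamples (restrictor pairs failing the scope): 1.

1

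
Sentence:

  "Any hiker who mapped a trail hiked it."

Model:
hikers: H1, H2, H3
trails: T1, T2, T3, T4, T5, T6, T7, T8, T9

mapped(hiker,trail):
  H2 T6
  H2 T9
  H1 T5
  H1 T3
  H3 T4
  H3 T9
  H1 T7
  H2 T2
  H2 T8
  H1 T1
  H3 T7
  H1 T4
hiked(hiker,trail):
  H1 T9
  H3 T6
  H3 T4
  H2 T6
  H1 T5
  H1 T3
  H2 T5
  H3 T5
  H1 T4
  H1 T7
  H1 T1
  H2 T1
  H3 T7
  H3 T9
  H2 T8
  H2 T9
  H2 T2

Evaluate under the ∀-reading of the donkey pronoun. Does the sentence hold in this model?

True

"it" takes "a trail" as antecedent — a donkey pronoun bound across the clause boundary.
Strong reading: for every (h,t) with mapped(h,t), hiked(h,t).
Restrictor pairs: (H1,T1) ✓  (H1,T3) ✓  (H1,T4) ✓  (H1,T5) ✓  (H1,T7) ✓  (H2,T2) ✓  (H2,T6) ✓  (H2,T8) ✓  (H2,T9) ✓  (H3,T4) ✓  (H3,T7) ✓  (H3,T9) ✓
Every restrictor pair satisfies the scope.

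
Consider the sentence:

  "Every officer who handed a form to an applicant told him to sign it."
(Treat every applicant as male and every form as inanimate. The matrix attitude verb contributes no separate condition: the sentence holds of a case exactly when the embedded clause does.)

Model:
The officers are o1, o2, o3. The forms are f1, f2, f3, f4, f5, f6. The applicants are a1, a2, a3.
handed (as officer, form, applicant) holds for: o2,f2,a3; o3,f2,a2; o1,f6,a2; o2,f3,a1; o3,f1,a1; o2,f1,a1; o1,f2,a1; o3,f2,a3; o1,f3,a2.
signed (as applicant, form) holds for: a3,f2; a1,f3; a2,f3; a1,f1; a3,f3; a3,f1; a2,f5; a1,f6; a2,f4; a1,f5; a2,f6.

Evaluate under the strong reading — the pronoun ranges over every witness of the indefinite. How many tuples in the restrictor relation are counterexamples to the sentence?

"him" takes "an applicant" as antecedent and "it" takes "a form"; both are donkey pronouns co-varying with the restrictor.
Strong reading: for every (o,f,a) with handed(o,f,a), signed(a,f).
Restrictor triples: (o1,f2,a1)→signed(a1,f2) ✗  (o1,f3,a2)→signed(a2,f3) ✓  (o1,f6,a2)→signed(a2,f6) ✓  (o2,f1,a1)→signed(a1,f1) ✓  (o2,f2,a3)→signed(a3,f2) ✓  (o2,f3,a1)→signed(a1,f3) ✓  (o3,f1,a1)→signed(a1,f1) ✓  (o3,f2,a2)→signed(a2,f2) ✗  (o3,f2,a3)→signed(a3,f2) ✓
Counterexamples (restrictor triples failing the scope): 2.

2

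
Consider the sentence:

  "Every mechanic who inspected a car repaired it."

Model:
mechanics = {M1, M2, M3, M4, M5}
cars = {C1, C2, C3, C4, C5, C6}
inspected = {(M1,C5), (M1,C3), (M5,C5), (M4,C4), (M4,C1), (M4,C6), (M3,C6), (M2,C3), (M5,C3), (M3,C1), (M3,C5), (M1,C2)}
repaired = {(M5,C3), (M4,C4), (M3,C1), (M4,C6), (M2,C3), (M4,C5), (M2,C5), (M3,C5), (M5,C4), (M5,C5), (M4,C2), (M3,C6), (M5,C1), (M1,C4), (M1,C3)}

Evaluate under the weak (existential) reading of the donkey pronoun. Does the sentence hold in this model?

True

"it" takes "a car" as antecedent — a donkey pronoun bound across the clause boundary.
Weak reading: every mechanic m with some inspected-car has at least one inspected-car c such that repaired(m,c).
Per mechanic: M1:✓  M2:✓  M3:✓  M4:✓  M5:✓
Every mechanic in the restrictor has a witness.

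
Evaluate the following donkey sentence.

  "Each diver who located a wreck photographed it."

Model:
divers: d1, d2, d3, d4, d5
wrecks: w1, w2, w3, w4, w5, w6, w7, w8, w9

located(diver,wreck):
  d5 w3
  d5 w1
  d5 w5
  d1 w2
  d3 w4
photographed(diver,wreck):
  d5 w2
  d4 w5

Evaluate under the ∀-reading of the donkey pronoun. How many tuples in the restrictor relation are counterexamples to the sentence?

"it" takes "a wreck" as antecedent — a donkey pronoun bound across the clause boundary.
Strong reading: for every (d,w) with located(d,w), photographed(d,w).
Restrictor pairs: (d1,w2) ✗  (d3,w4) ✗  (d5,w1) ✗  (d5,w3) ✗  (d5,w5) ✗
Counterexamples (restrictor pairs failing the scope): 5.

5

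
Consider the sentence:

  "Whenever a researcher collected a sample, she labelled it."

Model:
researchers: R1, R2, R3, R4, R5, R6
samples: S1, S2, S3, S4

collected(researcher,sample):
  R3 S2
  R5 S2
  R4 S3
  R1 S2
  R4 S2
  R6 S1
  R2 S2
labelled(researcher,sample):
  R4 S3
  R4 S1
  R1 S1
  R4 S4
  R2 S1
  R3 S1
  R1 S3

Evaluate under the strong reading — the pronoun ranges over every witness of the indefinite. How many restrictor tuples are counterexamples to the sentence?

"it" takes "a sample" as antecedent — a donkey pronoun bound across the clause boundary.
Strong reading: for every (r,s) with collected(r,s), labelled(r,s).
Restrictor pairs: (R1,S2) ✗  (R2,S2) ✗  (R3,S2) ✗  (R4,S2) ✗  (R4,S3) ✓  (R5,S2) ✗  (R6,S1) ✗
Counterexamples (restrictor pairs failing the scope): 6.

6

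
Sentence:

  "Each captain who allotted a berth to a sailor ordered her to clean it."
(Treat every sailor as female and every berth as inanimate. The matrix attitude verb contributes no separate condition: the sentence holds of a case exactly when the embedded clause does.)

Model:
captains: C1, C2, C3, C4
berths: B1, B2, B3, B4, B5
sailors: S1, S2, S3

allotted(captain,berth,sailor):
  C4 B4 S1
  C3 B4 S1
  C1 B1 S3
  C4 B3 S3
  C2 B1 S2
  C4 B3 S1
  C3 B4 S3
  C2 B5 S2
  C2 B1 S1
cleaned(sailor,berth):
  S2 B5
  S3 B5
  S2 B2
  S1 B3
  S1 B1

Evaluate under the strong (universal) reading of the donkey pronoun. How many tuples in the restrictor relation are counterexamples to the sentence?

6

"her" takes "a sailor" as antecedent and "it" takes "a berth"; both are donkey pronouns co-varying with the restrictor.
Strong reading: for every (c,b,s) with allotted(c,b,s), cleaned(s,b).
Restrictor triples: (C1,B1,S3)→cleaned(S3,B1) ✗  (C2,B1,S1)→cleaned(S1,B1) ✓  (C2,B1,S2)→cleaned(S2,B1) ✗  (C2,B5,S2)→cleaned(S2,B5) ✓  (C3,B4,S1)→cleaned(S1,B4) ✗  (C3,B4,S3)→cleaned(S3,B4) ✗  (C4,B3,S1)→cleaned(S1,B3) ✓  (C4,B3,S3)→cleaned(S3,B3) ✗  (C4,B4,S1)→cleaned(S1,B4) ✗
Counterexamples (restrictor triples failing the scope): 6.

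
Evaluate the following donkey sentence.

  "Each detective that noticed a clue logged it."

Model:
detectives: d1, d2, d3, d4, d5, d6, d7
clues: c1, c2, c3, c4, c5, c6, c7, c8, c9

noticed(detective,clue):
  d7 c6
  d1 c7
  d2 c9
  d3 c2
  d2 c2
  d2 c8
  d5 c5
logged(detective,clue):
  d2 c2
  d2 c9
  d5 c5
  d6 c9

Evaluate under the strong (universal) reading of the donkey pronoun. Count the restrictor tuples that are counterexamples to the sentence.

4

"it" takes "a clue" as antecedent — a donkey pronoun bound across the clause boundary.
Strong reading: for every (d,c) with noticed(d,c), logged(d,c).
Restrictor pairs: (d1,c7) ✗  (d2,c2) ✓  (d2,c8) ✗  (d2,c9) ✓  (d3,c2) ✗  (d5,c5) ✓  (d7,c6) ✗
Counterexamples (restrictor pairs failing the scope): 4.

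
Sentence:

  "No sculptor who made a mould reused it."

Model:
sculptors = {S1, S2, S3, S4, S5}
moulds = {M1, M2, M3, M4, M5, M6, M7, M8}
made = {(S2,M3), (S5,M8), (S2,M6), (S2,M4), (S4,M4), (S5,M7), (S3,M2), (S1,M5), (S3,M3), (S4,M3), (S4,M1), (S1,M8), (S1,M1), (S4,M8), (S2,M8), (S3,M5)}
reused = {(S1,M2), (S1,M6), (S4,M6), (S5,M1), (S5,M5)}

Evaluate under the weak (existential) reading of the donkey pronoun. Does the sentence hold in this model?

"it" takes "a mould" as antecedent — a donkey pronoun bound across the clause boundary.
Truth condition: for no (s,m) with made(s,m) does reused(s,m) hold.
Restrictor pairs — does the scope hold? (S1,M1):fails  (S1,M5):fails  (S1,M8):fails  (S2,M3):fails  (S2,M4):fails  (S2,M6):fails  (S2,M8):fails  (S3,M2):fails  (S3,M3):fails  (S3,M5):fails  (S4,M1):fails  (S4,M3):fails  (S4,M4):fails  (S4,M8):fails  (S5,M7):fails  (S5,M8):fails
Scope holds for no restrictor pair, so the sentence is true.

True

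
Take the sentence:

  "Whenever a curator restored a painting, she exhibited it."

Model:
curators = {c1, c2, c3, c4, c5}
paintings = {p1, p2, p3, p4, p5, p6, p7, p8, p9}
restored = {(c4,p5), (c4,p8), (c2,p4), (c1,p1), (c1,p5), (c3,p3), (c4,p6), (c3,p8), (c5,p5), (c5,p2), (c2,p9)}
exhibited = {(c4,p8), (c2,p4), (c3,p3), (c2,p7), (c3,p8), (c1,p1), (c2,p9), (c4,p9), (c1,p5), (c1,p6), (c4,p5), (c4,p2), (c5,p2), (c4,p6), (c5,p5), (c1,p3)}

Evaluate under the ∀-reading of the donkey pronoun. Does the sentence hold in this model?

True

"it" takes "a painting" as antecedent — a donkey pronoun bound across the clause boundary.
Strong reading: for every (c,p) with restored(c,p), exhibited(c,p).
Restrictor pairs: (c1,p1) ✓  (c1,p5) ✓  (c2,p4) ✓  (c2,p9) ✓  (c3,p3) ✓  (c3,p8) ✓  (c4,p5) ✓  (c4,p6) ✓  (c4,p8) ✓  (c5,p2) ✓  (c5,p5) ✓
Every restrictor pair satisfies the scope.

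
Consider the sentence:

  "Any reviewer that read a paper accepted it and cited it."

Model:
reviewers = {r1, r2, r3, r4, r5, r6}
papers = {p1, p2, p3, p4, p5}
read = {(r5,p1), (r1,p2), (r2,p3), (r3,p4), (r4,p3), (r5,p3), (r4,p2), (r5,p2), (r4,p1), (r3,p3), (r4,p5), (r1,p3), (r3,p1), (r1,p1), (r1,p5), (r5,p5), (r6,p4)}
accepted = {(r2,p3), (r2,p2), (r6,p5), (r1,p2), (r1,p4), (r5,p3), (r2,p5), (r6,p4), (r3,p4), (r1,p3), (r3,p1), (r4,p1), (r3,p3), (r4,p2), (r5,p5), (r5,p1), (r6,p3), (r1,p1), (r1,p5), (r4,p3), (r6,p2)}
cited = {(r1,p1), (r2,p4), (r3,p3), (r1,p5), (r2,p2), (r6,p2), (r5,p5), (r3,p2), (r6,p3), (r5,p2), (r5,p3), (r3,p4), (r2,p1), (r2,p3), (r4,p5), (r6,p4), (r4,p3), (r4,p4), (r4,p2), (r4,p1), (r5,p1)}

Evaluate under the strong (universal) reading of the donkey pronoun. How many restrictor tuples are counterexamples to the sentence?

"it" takes "a paper" as antecedent — a donkey pronoun bound across the clause boundary.
Strong reading: for every (r,p) with read(r,p), accepted(r,p) ∧ cited(r,p).
Restrictor pairs: (r1,p1) ✓  (r1,p2) ✗  (r1,p3) ✗  (r1,p5) ✓  (r2,p3) ✓  (r3,p1) ✗  (r3,p3) ✓  (r3,p4) ✓  (r4,p1) ✓  (r4,p2) ✓  (r4,p3) ✓  (r4,p5) ✗  (r5,p1) ✓  (r5,p2) ✗  (r5,p3) ✓  (r5,p5) ✓  (r6,p4) ✓
Counterexamples (restrictor pairs failing the scope): 5.

5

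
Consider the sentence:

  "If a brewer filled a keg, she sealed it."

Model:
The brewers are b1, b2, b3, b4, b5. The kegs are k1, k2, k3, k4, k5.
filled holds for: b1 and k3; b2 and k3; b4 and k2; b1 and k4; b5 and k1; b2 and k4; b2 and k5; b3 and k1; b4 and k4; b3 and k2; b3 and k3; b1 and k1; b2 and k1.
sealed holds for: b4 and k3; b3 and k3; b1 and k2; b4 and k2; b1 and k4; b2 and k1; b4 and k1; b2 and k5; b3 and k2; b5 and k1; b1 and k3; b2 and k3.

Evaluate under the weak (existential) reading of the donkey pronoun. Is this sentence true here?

"it" takes "a keg" as antecedent — a donkey pronoun bound across the clause boundary.
Weak reading: every brewer b with some filled-keg has at least one filled-keg k such that sealed(b,k).
Per brewer: b1:✓  b2:✓  b3:✓  b4:✓  b5:✓
Every brewer in the restrictor has a witness.

True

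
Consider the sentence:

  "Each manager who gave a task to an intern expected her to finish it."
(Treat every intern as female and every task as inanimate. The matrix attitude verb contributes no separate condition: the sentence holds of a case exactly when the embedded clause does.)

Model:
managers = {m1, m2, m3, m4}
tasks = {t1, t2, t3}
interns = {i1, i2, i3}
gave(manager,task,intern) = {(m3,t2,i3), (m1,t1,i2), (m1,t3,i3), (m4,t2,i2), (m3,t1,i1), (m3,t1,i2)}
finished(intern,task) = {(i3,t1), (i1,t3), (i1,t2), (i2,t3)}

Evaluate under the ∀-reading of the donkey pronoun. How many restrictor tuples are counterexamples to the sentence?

"her" takes "an intern" as antecedent and "it" takes "a task"; both are donkey pronouns co-varying with the restrictor.
Strong reading: for every (m,t,i) with gave(m,t,i), finished(i,t).
Restrictor triples: (m1,t1,i2)→finished(i2,t1) ✗  (m1,t3,i3)→finished(i3,t3) ✗  (m3,t1,i1)→finished(i1,t1) ✗  (m3,t1,i2)→finished(i2,t1) ✗  (m3,t2,i3)→finished(i3,t2) ✗  (m4,t2,i2)→finished(i2,t2) ✗
Counterexamples (restrictor triples failing the scope): 6.

6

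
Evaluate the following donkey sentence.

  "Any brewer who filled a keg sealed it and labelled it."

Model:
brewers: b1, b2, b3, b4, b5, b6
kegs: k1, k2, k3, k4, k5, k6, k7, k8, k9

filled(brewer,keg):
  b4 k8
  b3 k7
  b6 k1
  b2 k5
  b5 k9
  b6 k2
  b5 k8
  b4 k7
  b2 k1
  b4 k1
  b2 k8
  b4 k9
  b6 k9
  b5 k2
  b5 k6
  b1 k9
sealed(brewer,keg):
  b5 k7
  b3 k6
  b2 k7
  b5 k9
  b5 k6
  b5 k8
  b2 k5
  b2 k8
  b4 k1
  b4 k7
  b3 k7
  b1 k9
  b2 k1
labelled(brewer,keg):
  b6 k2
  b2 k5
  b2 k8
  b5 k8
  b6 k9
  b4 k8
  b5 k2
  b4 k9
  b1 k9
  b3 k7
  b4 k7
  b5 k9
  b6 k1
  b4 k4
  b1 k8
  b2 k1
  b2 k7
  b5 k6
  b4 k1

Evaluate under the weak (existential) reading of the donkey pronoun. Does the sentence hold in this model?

"it" takes "a keg" as antecedent — a donkey pronoun bound across the clause boundary.
Weak reading: every brewer b with some filled-keg has at least one filled-keg k such that sealed(b,k) ∧ labelled(b,k).
Per brewer: b1:✓  b2:✓  b3:✓  b4:✓  b5:✓  b6:✗
b6 has no witness among its filled-kegs.

False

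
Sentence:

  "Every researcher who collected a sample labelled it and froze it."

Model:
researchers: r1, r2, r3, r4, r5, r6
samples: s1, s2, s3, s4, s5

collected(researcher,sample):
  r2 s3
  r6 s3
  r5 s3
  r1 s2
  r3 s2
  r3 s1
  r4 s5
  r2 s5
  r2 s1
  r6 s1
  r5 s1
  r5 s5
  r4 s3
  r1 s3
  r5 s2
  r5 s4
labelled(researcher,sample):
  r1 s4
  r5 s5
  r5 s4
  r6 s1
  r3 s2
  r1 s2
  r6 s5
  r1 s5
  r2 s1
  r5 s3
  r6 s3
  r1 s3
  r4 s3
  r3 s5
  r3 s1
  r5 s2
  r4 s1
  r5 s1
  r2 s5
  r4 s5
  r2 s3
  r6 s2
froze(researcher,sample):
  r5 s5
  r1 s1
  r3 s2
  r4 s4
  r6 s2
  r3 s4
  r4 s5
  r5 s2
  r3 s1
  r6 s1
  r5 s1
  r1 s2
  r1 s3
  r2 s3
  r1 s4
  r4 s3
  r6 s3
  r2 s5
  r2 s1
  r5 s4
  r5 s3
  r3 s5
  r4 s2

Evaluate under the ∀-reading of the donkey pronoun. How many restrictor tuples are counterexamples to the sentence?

"it" takes "a sample" as antecedent — a donkey pronoun bound across the clause boundary.
Strong reading: for every (r,s) with collected(r,s), labelled(r,s) ∧ froze(r,s).
Restrictor pairs: (r1,s2) ✓  (r1,s3) ✓  (r2,s1) ✓  (r2,s3) ✓  (r2,s5) ✓  (r3,s1) ✓  (r3,s2) ✓  (r4,s3) ✓  (r4,s5) ✓  (r5,s1) ✓  (r5,s2) ✓  (r5,s3) ✓  (r5,s4) ✓  (r5,s5) ✓  (r6,s1) ✓  (r6,s3) ✓
Counterexamples (restrictor pairs failing the scope): 0.

0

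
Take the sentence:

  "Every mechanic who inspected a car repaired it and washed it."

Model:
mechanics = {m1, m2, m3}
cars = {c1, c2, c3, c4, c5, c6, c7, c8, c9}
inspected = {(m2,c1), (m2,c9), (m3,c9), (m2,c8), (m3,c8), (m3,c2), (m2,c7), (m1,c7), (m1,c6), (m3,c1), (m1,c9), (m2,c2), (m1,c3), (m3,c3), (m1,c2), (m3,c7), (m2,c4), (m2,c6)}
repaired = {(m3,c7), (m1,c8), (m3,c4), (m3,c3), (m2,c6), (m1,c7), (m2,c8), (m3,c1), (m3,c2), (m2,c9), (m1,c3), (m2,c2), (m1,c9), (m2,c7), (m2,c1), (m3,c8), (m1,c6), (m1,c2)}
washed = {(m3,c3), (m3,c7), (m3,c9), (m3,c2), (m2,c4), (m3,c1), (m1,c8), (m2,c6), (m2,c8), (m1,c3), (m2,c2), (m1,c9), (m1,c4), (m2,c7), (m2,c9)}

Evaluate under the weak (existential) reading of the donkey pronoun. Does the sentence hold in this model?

"it" takes "a car" as antecedent — a donkey pronoun bound across the clause boundary.
Weak reading: every mechanic m with some inspected-car has at least one inspected-car c such that repaired(m,c) ∧ washed(m,c).
Per mechanic: m1:✓  m2:✓  m3:✓
Every mechanic in the restrictor has a witness.

True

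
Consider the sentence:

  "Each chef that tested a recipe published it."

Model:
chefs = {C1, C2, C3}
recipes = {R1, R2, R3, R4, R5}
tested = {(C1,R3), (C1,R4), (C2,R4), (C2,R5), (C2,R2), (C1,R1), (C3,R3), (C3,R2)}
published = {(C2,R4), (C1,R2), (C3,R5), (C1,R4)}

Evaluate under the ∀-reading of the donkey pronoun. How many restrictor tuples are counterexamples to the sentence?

"it" takes "a recipe" as antecedent — a donkey pronoun bound across the clause boundary.
Strong reading: for every (c,r) with tested(c,r), published(c,r).
Restrictor pairs: (C1,R1) ✗  (C1,R3) ✗  (C1,R4) ✓  (C2,R2) ✗  (C2,R4) ✓  (C2,R5) ✗  (C3,R2) ✗  (C3,R3) ✗
Counterexamples (restrictor pairs failing the scope): 6.

6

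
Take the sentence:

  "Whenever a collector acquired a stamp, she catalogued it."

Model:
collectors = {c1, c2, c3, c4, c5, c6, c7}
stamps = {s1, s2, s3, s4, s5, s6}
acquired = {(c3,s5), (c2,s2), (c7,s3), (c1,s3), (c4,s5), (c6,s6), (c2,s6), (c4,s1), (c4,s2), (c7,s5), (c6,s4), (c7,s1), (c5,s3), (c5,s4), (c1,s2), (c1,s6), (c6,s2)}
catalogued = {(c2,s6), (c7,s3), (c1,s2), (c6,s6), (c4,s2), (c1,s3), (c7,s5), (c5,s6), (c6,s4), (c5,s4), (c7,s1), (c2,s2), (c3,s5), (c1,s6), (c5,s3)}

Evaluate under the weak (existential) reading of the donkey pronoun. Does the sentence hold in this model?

True

"it" takes "a stamp" as antecedent — a donkey pronoun bound across the clause boundary.
Weak reading: every collector c with some acquired-stamp has at least one acquired-stamp s such that catalogued(c,s).
Per collector: c1:✓  c2:✓  c3:✓  c4:✓  c5:✓  c6:✓  c7:✓
Every collector in the restrictor has a witness.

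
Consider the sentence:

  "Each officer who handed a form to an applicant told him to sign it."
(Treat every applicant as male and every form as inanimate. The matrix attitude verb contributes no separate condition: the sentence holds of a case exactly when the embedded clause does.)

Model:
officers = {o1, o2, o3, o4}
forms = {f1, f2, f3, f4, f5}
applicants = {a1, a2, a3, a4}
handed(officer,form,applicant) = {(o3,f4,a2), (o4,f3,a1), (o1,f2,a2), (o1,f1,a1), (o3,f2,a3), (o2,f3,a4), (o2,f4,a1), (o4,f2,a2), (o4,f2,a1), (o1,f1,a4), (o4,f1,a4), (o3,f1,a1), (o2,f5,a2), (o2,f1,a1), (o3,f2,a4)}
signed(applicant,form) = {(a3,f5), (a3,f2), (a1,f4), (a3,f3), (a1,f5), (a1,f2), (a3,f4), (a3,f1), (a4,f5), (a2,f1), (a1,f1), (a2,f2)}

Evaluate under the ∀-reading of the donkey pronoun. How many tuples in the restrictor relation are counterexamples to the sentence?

"him" takes "an applicant" as antecedent and "it" takes "a form"; both are donkey pronouns co-varying with the restrictor.
Strong reading: for every (o,f,a) with handed(o,f,a), signed(a,f).
Restrictor triples: (o1,f1,a1)→signed(a1,f1) ✓  (o1,f1,a4)→signed(a4,f1) ✗  (o1,f2,a2)→signed(a2,f2) ✓  (o2,f1,a1)→signed(a1,f1) ✓  (o2,f3,a4)→signed(a4,f3) ✗  (o2,f4,a1)→signed(a1,f4) ✓  (o2,f5,a2)→signed(a2,f5) ✗  (o3,f1,a1)→signed(a1,f1) ✓  (o3,f2,a3)→signed(a3,f2) ✓  (o3,f2,a4)→signed(a4,f2) ✗  (o3,f4,a2)→signed(a2,f4) ✗  (o4,f1,a4)→signed(a4,f1) ✗  (o4,f2,a1)→signed(a1,f2) ✓  (o4,f2,a2)→signed(a2,f2) ✓  (o4,f3,a1)→signed(a1,f3) ✗
Counterexamples (restrictor triples failing the scope): 7.

7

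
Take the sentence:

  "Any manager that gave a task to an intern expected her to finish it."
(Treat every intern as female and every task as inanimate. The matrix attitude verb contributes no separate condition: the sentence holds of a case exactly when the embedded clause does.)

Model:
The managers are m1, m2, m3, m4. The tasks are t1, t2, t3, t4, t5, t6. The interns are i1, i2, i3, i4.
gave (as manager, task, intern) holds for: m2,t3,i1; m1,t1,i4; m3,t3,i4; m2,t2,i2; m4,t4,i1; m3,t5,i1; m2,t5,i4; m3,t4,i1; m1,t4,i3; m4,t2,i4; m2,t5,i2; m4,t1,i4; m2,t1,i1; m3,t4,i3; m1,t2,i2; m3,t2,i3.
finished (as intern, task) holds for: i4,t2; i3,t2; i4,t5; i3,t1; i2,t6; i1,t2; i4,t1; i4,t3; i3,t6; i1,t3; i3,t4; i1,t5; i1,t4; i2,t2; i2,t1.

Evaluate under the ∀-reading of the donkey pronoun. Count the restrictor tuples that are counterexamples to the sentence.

"her" takes "an intern" as antecedent and "it" takes "a task"; both are donkey pronouns co-varying with the restrictor.
Strong reading: for every (m,t,i) with gave(m,t,i), finished(i,t).
Restrictor triples: (m1,t1,i4)→finished(i4,t1) ✓  (m1,t2,i2)→finished(i2,t2) ✓  (m1,t4,i3)→finished(i3,t4) ✓  (m2,t1,i1)→finished(i1,t1) ✗  (m2,t2,i2)→finished(i2,t2) ✓  (m2,t3,i1)→finished(i1,t3) ✓  (m2,t5,i2)→finished(i2,t5) ✗  (m2,t5,i4)→finished(i4,t5) ✓  (m3,t2,i3)→finished(i3,t2) ✓  (m3,t3,i4)→finished(i4,t3) ✓  (m3,t4,i1)→finished(i1,t4) ✓  (m3,t4,i3)→finished(i3,t4) ✓  (m3,t5,i1)→finished(i1,t5) ✓  (m4,t1,i4)→finished(i4,t1) ✓  (m4,t2,i4)→finished(i4,t2) ✓  (m4,t4,i1)→finished(i1,t4) ✓
Counterexamples (restrictor triples failing the scope): 2.

2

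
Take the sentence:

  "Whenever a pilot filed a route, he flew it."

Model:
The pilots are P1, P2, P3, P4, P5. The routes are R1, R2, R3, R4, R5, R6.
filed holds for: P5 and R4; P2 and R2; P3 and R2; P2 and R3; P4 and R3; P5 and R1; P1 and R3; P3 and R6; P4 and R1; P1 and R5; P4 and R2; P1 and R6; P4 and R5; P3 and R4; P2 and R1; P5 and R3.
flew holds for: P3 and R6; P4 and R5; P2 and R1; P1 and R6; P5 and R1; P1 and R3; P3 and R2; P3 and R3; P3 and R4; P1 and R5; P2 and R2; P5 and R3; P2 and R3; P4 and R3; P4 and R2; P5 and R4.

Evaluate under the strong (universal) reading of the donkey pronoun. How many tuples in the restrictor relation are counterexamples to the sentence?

1

"it" takes "a route" as antecedent — a donkey pronoun bound across the clause boundary.
Strong reading: for every (p,r) with filed(p,r), flew(p,r).
Restrictor pairs: (P1,R3) ✓  (P1,R5) ✓  (P1,R6) ✓  (P2,R1) ✓  (P2,R2) ✓  (P2,R3) ✓  (P3,R2) ✓  (P3,R4) ✓  (P3,R6) ✓  (P4,R1) ✗  (P4,R2) ✓  (P4,R3) ✓  (P4,R5) ✓  (P5,R1) ✓  (P5,R3) ✓  (P5,R4) ✓
Counterexamples (restrictor pairs failing the scope): 1.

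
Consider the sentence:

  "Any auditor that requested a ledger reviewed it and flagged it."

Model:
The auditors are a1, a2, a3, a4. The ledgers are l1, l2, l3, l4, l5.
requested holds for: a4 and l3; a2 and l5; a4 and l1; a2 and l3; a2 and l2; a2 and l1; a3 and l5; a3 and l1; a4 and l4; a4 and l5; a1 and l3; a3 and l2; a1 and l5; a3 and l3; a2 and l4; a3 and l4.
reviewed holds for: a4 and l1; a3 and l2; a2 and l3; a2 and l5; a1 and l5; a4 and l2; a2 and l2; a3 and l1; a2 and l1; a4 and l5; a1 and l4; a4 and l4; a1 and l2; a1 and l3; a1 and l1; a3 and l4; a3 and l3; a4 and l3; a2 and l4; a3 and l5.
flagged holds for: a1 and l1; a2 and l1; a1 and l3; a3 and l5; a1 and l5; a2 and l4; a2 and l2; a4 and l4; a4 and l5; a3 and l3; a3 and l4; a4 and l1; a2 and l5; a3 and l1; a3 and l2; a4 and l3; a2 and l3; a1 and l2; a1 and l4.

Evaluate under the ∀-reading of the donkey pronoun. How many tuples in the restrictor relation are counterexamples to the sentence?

"it" takes "a ledger" as antecedent — a donkey pronoun bound across the clause boundary.
Strong reading: for every (a,l) with requested(a,l), reviewed(a,l) ∧ flagged(a,l).
Restrictor pairs: (a1,l3) ✓  (a1,l5) ✓  (a2,l1) ✓  (a2,l2) ✓  (a2,l3) ✓  (a2,l4) ✓  (a2,l5) ✓  (a3,l1) ✓  (a3,l2) ✓  (a3,l3) ✓  (a3,l4) ✓  (a3,l5) ✓  (a4,l1) ✓  (a4,l3) ✓  (a4,l4) ✓  (a4,l5) ✓
Counterexamples (restrictor pairs failing the scope): 0.

0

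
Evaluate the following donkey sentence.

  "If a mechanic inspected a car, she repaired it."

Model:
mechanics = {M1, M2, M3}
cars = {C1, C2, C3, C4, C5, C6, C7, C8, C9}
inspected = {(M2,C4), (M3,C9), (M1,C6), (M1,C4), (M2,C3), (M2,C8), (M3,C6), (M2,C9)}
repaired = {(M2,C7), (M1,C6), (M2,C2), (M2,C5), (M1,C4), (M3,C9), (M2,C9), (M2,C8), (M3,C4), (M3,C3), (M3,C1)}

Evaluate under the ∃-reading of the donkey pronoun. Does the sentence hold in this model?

"it" takes "a car" as antecedent — a donkey pronoun bound across the clause boundary.
Weak reading: every mechanic m with some inspected-car has at least one inspected-car c such that repaired(m,c).
Per mechanic: M1:✓  M2:✓  M3:✓
Every mechanic in the restrictor has a witness.

True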